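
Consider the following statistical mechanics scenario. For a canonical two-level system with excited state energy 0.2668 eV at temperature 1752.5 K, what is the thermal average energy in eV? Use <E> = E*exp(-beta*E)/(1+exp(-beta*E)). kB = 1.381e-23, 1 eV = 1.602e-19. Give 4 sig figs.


Step 1: beta*E = 0.2668*1.602e-19/(1.381e-23*1752.5) = 1.766
Step 2: exp(-beta*E) = 0.171
Step 3: <E> = 0.2668*0.171/(1+0.171) = 0.03896 eV

0.03896


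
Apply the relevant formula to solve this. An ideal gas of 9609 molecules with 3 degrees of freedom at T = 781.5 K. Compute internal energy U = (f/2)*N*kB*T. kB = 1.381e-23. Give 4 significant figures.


Step 1: f/2 = 3/2 = 1.5
Step 2: N*kB*T = 9609*1.381e-23*781.5 = 1.037e-16
Step 3: U = 1.5 * 1.037e-16 = 1.556e-16 J

1.556e-16


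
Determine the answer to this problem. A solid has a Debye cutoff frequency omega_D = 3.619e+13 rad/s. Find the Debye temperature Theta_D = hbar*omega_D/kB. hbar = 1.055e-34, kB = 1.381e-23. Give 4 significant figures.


Step 1: hbar*omega_D = 1.055e-34 * 3.619e+13 = 3.818e-21 J
Step 2: Theta_D = 3.818e-21 / 1.381e-23
Step 3: Theta_D = 276.5 K

276.5


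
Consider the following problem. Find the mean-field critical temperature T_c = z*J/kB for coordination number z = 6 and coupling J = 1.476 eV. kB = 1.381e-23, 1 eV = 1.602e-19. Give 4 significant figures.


Step 1: z*J = 6*1.476 = 8.856 eV
Step 2: Convert to Joules: 8.856*1.602e-19 = 1.419e-18 J
Step 3: T_c = 1.419e-18 / 1.381e-23 = 1.027e+05 K

1.027e+05


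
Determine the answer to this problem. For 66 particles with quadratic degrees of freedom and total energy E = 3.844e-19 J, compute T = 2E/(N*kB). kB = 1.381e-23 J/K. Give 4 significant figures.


Step 1: Numerator = 2*E = 2*3.844e-19 = 7.688e-19 J
Step 2: Denominator = N*kB = 66*1.381e-23 = 9.115e-22
Step 3: T = 7.688e-19 / 9.115e-22 = 843.5 K

843.5


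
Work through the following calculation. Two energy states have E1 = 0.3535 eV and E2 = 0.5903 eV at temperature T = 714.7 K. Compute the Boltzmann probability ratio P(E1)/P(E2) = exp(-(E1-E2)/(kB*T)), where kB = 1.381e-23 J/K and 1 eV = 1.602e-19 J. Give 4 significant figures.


Step 1: Compute energy difference dE = E1 - E2 = 0.3535 - 0.5903 = -0.2368 eV
Step 2: Convert to Joules: dE_J = -0.2368 * 1.602e-19 = -3.794e-20 J
Step 3: Compute exponent = -dE_J / (kB * T) = -(-3.794e-20) / (1.381e-23 * 714.7) = 3.843
Step 4: P(E1)/P(E2) = exp(3.843) = 46.69

46.69


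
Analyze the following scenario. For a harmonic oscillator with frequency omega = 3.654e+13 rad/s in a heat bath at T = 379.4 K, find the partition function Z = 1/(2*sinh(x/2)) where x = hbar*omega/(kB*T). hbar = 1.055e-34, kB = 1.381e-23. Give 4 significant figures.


Step 1: Compute x = hbar*omega/(kB*T) = 1.055e-34*3.654e+13/(1.381e-23*379.4) = 0.7357
Step 2: x/2 = 0.3679
Step 3: sinh(x/2) = 0.3762
Step 4: Z = 1/(2*0.3762) = 1.329

1.329


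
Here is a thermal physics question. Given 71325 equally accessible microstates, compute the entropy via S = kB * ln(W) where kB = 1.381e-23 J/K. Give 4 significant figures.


Step 1: ln(W) = ln(71325) = 11.18
Step 2: S = kB * ln(W) = 1.381e-23 * 11.18
Step 3: S = 1.543e-22 J/K

1.543e-22


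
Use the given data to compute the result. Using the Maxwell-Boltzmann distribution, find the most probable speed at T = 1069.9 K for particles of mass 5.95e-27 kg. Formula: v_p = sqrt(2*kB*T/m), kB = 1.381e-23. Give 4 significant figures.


Step 1: Numerator = 2*kB*T = 2*1.381e-23*1069.9 = 2.955e-20
Step 2: Ratio = 2.955e-20 / 5.95e-27 = 4.966e+06
Step 3: v_p = sqrt(4.966e+06) = 2229 m/s

2229


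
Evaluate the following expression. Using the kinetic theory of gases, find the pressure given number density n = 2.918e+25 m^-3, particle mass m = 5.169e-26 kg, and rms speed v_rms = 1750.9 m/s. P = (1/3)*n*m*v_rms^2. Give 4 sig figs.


Step 1: v_rms^2 = 1750.9^2 = 3.066e+06
Step 2: n*m = 2.918e+25*5.169e-26 = 1.508
Step 3: P = (1/3)*1.508*3.066e+06 = 1.541e+06 Pa

1.541e+06


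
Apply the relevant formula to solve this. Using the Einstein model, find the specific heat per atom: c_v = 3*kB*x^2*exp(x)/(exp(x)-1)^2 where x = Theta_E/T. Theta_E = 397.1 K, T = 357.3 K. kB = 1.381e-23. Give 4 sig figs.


Step 1: x = Theta_E/T = 397.1/357.3 = 1.111
Step 2: x^2 = 1.235
Step 3: exp(x) = 3.039
Step 4: c_v = 3*1.381e-23*1.235*3.039/(3.039-1)^2 = 3.742e-23

3.742e-23


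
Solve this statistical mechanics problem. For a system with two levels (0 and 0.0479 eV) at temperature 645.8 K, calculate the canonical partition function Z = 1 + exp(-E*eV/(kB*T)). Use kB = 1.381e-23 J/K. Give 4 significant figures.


Step 1: Compute beta*E = E*eV/(kB*T) = 0.0479*1.602e-19/(1.381e-23*645.8) = 0.8604
Step 2: exp(-beta*E) = exp(-0.8604) = 0.423
Step 3: Z = 1 + 0.423 = 1.423

1.423


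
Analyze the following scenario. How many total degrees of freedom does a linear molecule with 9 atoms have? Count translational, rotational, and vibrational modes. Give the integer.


Step 1: Translational DOF = 3
Step 2: Rotational DOF (linear) = 2
Step 3: Vibrational DOF = 3*9 - 5 = 22
Step 4: Total = 3 + 2 + 22 = 27

27


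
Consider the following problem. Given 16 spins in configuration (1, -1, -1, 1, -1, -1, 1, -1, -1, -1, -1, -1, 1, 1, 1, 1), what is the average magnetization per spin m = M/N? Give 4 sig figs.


Step 1: Count up spins (+1): 7, down spins (-1): 9
Step 2: Total magnetization M = 7 - 9 = -2
Step 3: m = M/N = -2/16 = -0.125

-0.125


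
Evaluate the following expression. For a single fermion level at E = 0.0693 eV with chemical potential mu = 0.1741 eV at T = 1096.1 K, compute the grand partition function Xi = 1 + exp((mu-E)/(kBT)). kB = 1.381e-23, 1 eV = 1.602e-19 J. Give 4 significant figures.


Step 1: (mu - E) = 0.1741 - 0.0693 = 0.1048 eV
Step 2: x = (mu-E)*eV/(kB*T) = 0.1048*1.602e-19/(1.381e-23*1096.1) = 1.109
Step 3: exp(x) = 3.032
Step 4: Xi = 1 + 3.032 = 4.032

4.032


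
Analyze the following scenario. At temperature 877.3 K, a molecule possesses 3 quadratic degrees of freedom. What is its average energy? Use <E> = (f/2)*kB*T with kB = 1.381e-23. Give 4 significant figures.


Step 1: f/2 = 3/2 = 1.5
Step 2: kB*T = 1.381e-23 * 877.3 = 1.212e-20
Step 3: <E> = 1.5 * 1.212e-20 = 1.817e-20 J

1.817e-20


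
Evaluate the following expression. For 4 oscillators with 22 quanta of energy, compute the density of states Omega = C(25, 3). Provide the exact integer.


Step 1: Use binomial coefficient C(25, 3)
Step 2: Numerator = 25! / 22!
Step 3: Denominator = 3!
Step 4: Omega = 2300

2300


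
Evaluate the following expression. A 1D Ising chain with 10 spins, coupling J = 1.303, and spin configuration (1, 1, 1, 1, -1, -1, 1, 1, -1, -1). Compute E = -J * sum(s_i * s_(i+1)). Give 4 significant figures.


Step 1: Nearest-neighbor products: 1, 1, 1, -1, 1, -1, 1, -1, 1
Step 2: Sum of products = 3
Step 3: E = -1.303 * 3 = -3.909

-3.909


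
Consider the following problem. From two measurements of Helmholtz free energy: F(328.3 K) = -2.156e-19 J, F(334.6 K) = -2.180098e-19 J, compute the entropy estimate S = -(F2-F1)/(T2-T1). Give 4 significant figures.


Step 1: dF = F2 - F1 = -2.180098e-19 - (-2.156e-19) = -2.4098e-21 J
Step 2: dT = T2 - T1 = 334.6 - 328.3 = 6.3 K
Step 3: S = -dF/dT = -(-2.4098e-21)/6.3 = 3.825e-22 J/K

3.825e-22


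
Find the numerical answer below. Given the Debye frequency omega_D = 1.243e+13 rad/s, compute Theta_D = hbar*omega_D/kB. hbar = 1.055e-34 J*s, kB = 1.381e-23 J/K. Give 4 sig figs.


Step 1: hbar*omega_D = 1.055e-34 * 1.243e+13 = 1.311e-21 J
Step 2: Theta_D = 1.311e-21 / 1.381e-23
Step 3: Theta_D = 94.96 K

94.96


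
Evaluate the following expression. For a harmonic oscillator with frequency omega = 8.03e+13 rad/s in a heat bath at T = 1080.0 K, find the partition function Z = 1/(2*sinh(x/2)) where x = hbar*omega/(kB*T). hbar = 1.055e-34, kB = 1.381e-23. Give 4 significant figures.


Step 1: Compute x = hbar*omega/(kB*T) = 1.055e-34*8.03e+13/(1.381e-23*1080.0) = 0.568
Step 2: x/2 = 0.284
Step 3: sinh(x/2) = 0.2878
Step 4: Z = 1/(2*0.2878) = 1.737

1.737


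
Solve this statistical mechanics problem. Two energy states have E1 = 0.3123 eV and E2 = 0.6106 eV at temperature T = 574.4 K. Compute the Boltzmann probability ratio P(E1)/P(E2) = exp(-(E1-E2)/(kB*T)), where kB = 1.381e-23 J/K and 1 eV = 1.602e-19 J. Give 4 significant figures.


Step 1: Compute energy difference dE = E1 - E2 = 0.3123 - 0.6106 = -0.2983 eV
Step 2: Convert to Joules: dE_J = -0.2983 * 1.602e-19 = -4.779e-20 J
Step 3: Compute exponent = -dE_J / (kB * T) = -(-4.779e-20) / (1.381e-23 * 574.4) = 6.024
Step 4: P(E1)/P(E2) = exp(6.024) = 413.4

413.4


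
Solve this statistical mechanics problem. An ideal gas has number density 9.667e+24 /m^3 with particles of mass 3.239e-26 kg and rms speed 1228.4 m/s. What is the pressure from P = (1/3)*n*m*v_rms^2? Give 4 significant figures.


Step 1: v_rms^2 = 1228.4^2 = 1.509e+06
Step 2: n*m = 9.667e+24*3.239e-26 = 0.3131
Step 3: P = (1/3)*0.3131*1.509e+06 = 1.575e+05 Pa

1.575e+05


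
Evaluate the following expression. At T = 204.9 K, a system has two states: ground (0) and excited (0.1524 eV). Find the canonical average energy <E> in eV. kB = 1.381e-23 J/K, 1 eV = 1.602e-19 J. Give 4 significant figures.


Step 1: beta*E = 0.1524*1.602e-19/(1.381e-23*204.9) = 8.628
Step 2: exp(-beta*E) = 0.000179
Step 3: <E> = 0.1524*0.000179/(1+0.000179) = 2.728e-05 eV

2.728e-05


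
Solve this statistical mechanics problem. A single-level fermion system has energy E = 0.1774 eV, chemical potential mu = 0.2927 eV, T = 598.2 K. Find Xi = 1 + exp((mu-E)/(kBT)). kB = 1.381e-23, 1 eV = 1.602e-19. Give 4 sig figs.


Step 1: (mu - E) = 0.2927 - 0.1774 = 0.1153 eV
Step 2: x = (mu-E)*eV/(kB*T) = 0.1153*1.602e-19/(1.381e-23*598.2) = 2.236
Step 3: exp(x) = 9.355
Step 4: Xi = 1 + 9.355 = 10.35

10.35


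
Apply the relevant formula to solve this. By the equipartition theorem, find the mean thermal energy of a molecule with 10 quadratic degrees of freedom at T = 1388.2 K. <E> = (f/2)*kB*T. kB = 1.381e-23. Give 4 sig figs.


Step 1: f/2 = 10/2 = 5
Step 2: kB*T = 1.381e-23 * 1388.2 = 1.917e-20
Step 3: <E> = 5 * 1.917e-20 = 9.586e-20 J

9.586e-20


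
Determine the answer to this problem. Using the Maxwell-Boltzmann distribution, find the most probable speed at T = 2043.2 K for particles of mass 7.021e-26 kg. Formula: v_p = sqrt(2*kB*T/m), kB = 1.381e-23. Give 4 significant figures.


Step 1: Numerator = 2*kB*T = 2*1.381e-23*2043.2 = 5.643e-20
Step 2: Ratio = 5.643e-20 / 7.021e-26 = 8.038e+05
Step 3: v_p = sqrt(8.038e+05) = 896.5 m/s

896.5


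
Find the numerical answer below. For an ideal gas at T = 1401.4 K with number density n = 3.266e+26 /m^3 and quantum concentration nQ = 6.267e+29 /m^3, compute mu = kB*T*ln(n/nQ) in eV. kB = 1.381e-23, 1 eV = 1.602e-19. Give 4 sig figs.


Step 1: n/nQ = 3.266e+26/6.267e+29 = 0.0005211
Step 2: ln(n/nQ) = -7.559
Step 3: mu = kB*T*ln(n/nQ) = 1.935e-20*-7.559 = -1.463e-19 J
Step 4: Convert to eV: -1.463e-19/1.602e-19 = -0.9132 eV

-0.9132


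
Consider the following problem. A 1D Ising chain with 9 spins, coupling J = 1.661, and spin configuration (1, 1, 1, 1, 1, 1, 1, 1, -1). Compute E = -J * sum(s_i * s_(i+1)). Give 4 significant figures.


Step 1: Nearest-neighbor products: 1, 1, 1, 1, 1, 1, 1, -1
Step 2: Sum of products = 6
Step 3: E = -1.661 * 6 = -9.966

-9.966


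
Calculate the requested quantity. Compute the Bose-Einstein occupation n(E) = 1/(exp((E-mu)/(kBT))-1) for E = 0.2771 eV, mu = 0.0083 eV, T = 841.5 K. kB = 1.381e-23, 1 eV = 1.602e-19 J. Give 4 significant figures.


Step 1: (E - mu) = 0.2688 eV
Step 2: x = (E-mu)*eV/(kB*T) = 0.2688*1.602e-19/(1.381e-23*841.5) = 3.705
Step 3: exp(x) = 40.67
Step 4: n = 1/(exp(x)-1) = 0.02521

0.02521


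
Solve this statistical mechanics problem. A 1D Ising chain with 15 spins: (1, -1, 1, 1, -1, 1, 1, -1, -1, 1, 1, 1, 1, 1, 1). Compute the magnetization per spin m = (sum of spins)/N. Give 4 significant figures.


Step 1: Count up spins (+1): 11, down spins (-1): 4
Step 2: Total magnetization M = 11 - 4 = 7
Step 3: m = M/N = 7/15 = 0.4667

0.4667


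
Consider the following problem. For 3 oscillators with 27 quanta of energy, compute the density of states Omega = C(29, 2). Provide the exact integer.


Step 1: Use binomial coefficient C(29, 2)
Step 2: Numerator = 29! / 27!
Step 3: Denominator = 2!
Step 4: Omega = 406

406


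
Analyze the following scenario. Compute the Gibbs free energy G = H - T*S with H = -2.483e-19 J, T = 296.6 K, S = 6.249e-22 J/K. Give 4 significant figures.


Step 1: T*S = 296.6 * 6.249e-22 = 1.853e-19 J
Step 2: G = H - T*S = -2.483e-19 - 1.853e-19
Step 3: G = -4.336e-19 J

-4.336e-19


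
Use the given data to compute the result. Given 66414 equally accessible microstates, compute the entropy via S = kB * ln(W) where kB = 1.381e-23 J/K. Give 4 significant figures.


Step 1: ln(W) = ln(66414) = 11.1
Step 2: S = kB * ln(W) = 1.381e-23 * 11.1
Step 3: S = 1.533e-22 J/K

1.533e-22


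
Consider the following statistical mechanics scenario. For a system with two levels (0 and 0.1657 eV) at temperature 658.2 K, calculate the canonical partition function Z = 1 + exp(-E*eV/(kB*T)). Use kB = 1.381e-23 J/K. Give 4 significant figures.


Step 1: Compute beta*E = E*eV/(kB*T) = 0.1657*1.602e-19/(1.381e-23*658.2) = 2.92
Step 2: exp(-beta*E) = exp(-2.92) = 0.05392
Step 3: Z = 1 + 0.05392 = 1.054

1.054


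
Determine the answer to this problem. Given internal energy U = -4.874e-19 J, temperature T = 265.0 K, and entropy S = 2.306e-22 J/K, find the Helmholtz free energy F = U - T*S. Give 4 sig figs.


Step 1: T*S = 265.0 * 2.306e-22 = 6.111e-20 J
Step 2: F = U - T*S = -4.874e-19 - 6.111e-20
Step 3: F = -5.485e-19 J

-5.485e-19


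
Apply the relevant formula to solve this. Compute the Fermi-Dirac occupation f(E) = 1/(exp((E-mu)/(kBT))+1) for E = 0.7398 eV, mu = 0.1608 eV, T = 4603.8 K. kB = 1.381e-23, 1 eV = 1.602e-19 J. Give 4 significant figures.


Step 1: (E - mu) = 0.7398 - 0.1608 = 0.579 eV
Step 2: Convert: (E-mu)*eV = 9.276e-20 J
Step 3: x = (E-mu)*eV/(kB*T) = 1.459
Step 4: f = 1/(exp(1.459)+1) = 0.1886

0.1886


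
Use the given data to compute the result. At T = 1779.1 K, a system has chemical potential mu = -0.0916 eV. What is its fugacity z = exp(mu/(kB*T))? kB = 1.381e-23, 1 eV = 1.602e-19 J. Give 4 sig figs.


Step 1: Convert mu to Joules: -0.0916*1.602e-19 = -1.467e-20 J
Step 2: kB*T = 1.381e-23*1779.1 = 2.457e-20 J
Step 3: mu/(kB*T) = -0.5973
Step 4: z = exp(-0.5973) = 0.5503

0.5503


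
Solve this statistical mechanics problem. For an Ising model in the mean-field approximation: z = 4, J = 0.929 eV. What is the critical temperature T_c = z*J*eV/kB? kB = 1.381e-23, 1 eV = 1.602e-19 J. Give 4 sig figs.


Step 1: z*J = 4*0.929 = 3.716 eV
Step 2: Convert to Joules: 3.716*1.602e-19 = 5.953e-19 J
Step 3: T_c = 5.953e-19 / 1.381e-23 = 4.311e+04 K

4.311e+04


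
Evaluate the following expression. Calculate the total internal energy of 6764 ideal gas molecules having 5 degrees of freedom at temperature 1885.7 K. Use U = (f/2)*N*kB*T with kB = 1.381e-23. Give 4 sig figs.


Step 1: f/2 = 5/2 = 2.5
Step 2: N*kB*T = 6764*1.381e-23*1885.7 = 1.761e-16
Step 3: U = 2.5 * 1.761e-16 = 4.404e-16 J

4.404e-16


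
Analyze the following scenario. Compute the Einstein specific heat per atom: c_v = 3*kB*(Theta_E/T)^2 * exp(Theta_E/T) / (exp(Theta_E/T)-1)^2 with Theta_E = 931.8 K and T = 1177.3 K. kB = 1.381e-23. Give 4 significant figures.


Step 1: x = Theta_E/T = 931.8/1177.3 = 0.7915
Step 2: x^2 = 0.6264
Step 3: exp(x) = 2.207
Step 4: c_v = 3*1.381e-23*0.6264*2.207/(2.207-1)^2 = 3.933e-23

3.933e-23


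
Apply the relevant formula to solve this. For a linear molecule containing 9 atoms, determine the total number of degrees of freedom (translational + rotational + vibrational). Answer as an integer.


Step 1: Translational DOF = 3
Step 2: Rotational DOF (linear) = 2
Step 3: Vibrational DOF = 3*9 - 5 = 22
Step 4: Total = 3 + 2 + 22 = 27

27


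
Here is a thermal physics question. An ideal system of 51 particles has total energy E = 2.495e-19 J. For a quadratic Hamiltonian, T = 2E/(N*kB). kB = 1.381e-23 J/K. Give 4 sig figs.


Step 1: Numerator = 2*E = 2*2.495e-19 = 4.99e-19 J
Step 2: Denominator = N*kB = 51*1.381e-23 = 7.043e-22
Step 3: T = 4.99e-19 / 7.043e-22 = 708.5 K

708.5


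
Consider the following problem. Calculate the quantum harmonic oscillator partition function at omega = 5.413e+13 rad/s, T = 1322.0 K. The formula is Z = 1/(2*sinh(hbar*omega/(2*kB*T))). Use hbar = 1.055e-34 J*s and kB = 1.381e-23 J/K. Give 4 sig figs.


Step 1: Compute x = hbar*omega/(kB*T) = 1.055e-34*5.413e+13/(1.381e-23*1322.0) = 0.3128
Step 2: x/2 = 0.1564
Step 3: sinh(x/2) = 0.157
Step 4: Z = 1/(2*0.157) = 3.184

3.184


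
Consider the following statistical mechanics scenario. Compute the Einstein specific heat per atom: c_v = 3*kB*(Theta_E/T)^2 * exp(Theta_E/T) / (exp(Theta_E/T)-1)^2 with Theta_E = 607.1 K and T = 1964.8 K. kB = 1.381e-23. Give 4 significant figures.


Step 1: x = Theta_E/T = 607.1/1964.8 = 0.309
Step 2: x^2 = 0.09547
Step 3: exp(x) = 1.362
Step 4: c_v = 3*1.381e-23*0.09547*1.362/(1.362-1)^2 = 4.11e-23

4.11e-23


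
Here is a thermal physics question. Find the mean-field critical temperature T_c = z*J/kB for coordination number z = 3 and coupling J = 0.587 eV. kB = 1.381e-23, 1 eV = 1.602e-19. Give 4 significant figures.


Step 1: z*J = 3*0.587 = 1.761 eV
Step 2: Convert to Joules: 1.761*1.602e-19 = 2.821e-19 J
Step 3: T_c = 2.821e-19 / 1.381e-23 = 2.043e+04 K

2.043e+04


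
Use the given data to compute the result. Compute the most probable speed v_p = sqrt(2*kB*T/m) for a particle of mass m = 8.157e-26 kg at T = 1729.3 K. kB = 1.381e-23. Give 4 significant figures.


Step 1: Numerator = 2*kB*T = 2*1.381e-23*1729.3 = 4.776e-20
Step 2: Ratio = 4.776e-20 / 8.157e-26 = 5.855e+05
Step 3: v_p = sqrt(5.855e+05) = 765.2 m/s

765.2


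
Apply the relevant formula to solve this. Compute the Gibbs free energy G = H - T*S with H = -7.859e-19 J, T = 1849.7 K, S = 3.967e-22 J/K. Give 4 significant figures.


Step 1: T*S = 1849.7 * 3.967e-22 = 7.338e-19 J
Step 2: G = H - T*S = -7.859e-19 - 7.338e-19
Step 3: G = -1.52e-18 J

-1.52e-18


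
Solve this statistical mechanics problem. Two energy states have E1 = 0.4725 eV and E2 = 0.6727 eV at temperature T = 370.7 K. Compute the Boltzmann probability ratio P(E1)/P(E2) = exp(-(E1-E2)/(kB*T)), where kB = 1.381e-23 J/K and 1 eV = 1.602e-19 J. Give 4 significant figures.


Step 1: Compute energy difference dE = E1 - E2 = 0.4725 - 0.6727 = -0.2002 eV
Step 2: Convert to Joules: dE_J = -0.2002 * 1.602e-19 = -3.207e-20 J
Step 3: Compute exponent = -dE_J / (kB * T) = -(-3.207e-20) / (1.381e-23 * 370.7) = 6.265
Step 4: P(E1)/P(E2) = exp(6.265) = 525.8

525.8


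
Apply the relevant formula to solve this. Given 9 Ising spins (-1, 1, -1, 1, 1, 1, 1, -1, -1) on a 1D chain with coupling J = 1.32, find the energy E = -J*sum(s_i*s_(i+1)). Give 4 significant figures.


Step 1: Nearest-neighbor products: -1, -1, -1, 1, 1, 1, -1, 1
Step 2: Sum of products = 0
Step 3: E = -1.32 * 0 = 0

0


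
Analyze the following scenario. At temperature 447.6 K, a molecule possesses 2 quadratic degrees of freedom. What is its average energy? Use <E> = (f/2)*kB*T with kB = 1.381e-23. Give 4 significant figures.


Step 1: f/2 = 2/2 = 1
Step 2: kB*T = 1.381e-23 * 447.6 = 6.181e-21
Step 3: <E> = 1 * 6.181e-21 = 6.181e-21 J

6.181e-21


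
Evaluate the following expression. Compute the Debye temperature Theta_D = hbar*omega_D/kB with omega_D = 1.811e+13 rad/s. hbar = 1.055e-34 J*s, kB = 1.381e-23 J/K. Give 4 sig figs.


Step 1: hbar*omega_D = 1.055e-34 * 1.811e+13 = 1.911e-21 J
Step 2: Theta_D = 1.911e-21 / 1.381e-23
Step 3: Theta_D = 138.3 K

138.3


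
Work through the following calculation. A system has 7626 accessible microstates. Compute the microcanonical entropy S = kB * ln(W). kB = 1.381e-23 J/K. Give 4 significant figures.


Step 1: ln(W) = ln(7626) = 8.939
Step 2: S = kB * ln(W) = 1.381e-23 * 8.939
Step 3: S = 1.235e-22 J/K

1.235e-22


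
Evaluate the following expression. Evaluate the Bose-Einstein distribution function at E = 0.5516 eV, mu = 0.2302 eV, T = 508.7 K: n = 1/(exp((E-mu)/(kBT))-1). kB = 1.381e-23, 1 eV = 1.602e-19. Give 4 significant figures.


Step 1: (E - mu) = 0.3214 eV
Step 2: x = (E-mu)*eV/(kB*T) = 0.3214*1.602e-19/(1.381e-23*508.7) = 7.329
Step 3: exp(x) = 1524
Step 4: n = 1/(exp(x)-1) = 0.0006566

0.0006566


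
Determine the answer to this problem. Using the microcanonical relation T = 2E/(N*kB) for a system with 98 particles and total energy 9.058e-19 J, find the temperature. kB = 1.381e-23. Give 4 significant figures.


Step 1: Numerator = 2*E = 2*9.058e-19 = 1.812e-18 J
Step 2: Denominator = N*kB = 98*1.381e-23 = 1.353e-21
Step 3: T = 1.812e-18 / 1.353e-21 = 1339 K

1339


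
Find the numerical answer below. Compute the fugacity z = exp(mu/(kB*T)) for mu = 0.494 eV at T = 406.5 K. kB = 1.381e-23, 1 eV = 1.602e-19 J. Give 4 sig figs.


Step 1: Convert mu to Joules: 0.494*1.602e-19 = 7.914e-20 J
Step 2: kB*T = 1.381e-23*406.5 = 5.614e-21 J
Step 3: mu/(kB*T) = 14.1
Step 4: z = exp(14.1) = 1.325e+06

1.325e+06


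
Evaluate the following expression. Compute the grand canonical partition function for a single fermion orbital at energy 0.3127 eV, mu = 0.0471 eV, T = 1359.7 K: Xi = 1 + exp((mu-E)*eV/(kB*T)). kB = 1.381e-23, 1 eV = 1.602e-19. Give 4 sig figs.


Step 1: (mu - E) = 0.0471 - 0.3127 = -0.2656 eV
Step 2: x = (mu-E)*eV/(kB*T) = -0.2656*1.602e-19/(1.381e-23*1359.7) = -2.266
Step 3: exp(x) = 0.1037
Step 4: Xi = 1 + 0.1037 = 1.104

1.104


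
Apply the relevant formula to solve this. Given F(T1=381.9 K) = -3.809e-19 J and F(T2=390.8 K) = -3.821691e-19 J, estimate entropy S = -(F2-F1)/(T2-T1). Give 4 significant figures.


Step 1: dF = F2 - F1 = -3.821691e-19 - (-3.809e-19) = -1.2691e-21 J
Step 2: dT = T2 - T1 = 390.8 - 381.9 = 8.9 K
Step 3: S = -dF/dT = -(-1.2691e-21)/8.9 = 1.426e-22 J/K

1.426e-22


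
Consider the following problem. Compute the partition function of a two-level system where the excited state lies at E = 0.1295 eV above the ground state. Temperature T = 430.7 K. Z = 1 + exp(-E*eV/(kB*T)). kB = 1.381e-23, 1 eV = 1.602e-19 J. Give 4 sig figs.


Step 1: Compute beta*E = E*eV/(kB*T) = 0.1295*1.602e-19/(1.381e-23*430.7) = 3.488
Step 2: exp(-beta*E) = exp(-3.488) = 0.03057
Step 3: Z = 1 + 0.03057 = 1.031

1.031


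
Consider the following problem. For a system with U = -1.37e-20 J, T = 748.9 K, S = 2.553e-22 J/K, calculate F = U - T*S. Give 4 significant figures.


Step 1: T*S = 748.9 * 2.553e-22 = 1.912e-19 J
Step 2: F = U - T*S = -1.37e-20 - 1.912e-19
Step 3: F = -2.049e-19 J

-2.049e-19


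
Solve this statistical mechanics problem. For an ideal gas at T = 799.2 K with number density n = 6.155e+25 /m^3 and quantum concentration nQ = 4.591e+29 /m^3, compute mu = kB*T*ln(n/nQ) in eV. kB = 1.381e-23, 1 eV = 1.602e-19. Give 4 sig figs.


Step 1: n/nQ = 6.155e+25/4.591e+29 = 0.0001341
Step 2: ln(n/nQ) = -8.917
Step 3: mu = kB*T*ln(n/nQ) = 1.104e-20*-8.917 = -9.842e-20 J
Step 4: Convert to eV: -9.842e-20/1.602e-19 = -0.6143 eV

-0.6143


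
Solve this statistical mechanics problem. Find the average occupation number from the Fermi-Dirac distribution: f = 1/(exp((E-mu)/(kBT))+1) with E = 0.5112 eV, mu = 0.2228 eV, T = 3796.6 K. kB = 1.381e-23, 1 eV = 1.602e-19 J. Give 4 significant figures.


Step 1: (E - mu) = 0.5112 - 0.2228 = 0.2884 eV
Step 2: Convert: (E-mu)*eV = 4.62e-20 J
Step 3: x = (E-mu)*eV/(kB*T) = 0.8812
Step 4: f = 1/(exp(0.8812)+1) = 0.2929

0.2929


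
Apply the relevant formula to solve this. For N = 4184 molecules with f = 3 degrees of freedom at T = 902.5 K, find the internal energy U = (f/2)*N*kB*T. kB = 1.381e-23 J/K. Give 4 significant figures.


Step 1: f/2 = 3/2 = 1.5
Step 2: N*kB*T = 4184*1.381e-23*902.5 = 5.215e-17
Step 3: U = 1.5 * 5.215e-17 = 7.822e-17 J

7.822e-17


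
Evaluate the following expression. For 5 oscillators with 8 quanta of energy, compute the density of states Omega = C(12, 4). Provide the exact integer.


Step 1: Use binomial coefficient C(12, 4)
Step 2: Numerator = 12! / 8!
Step 3: Denominator = 4!
Step 4: Omega = 495

495


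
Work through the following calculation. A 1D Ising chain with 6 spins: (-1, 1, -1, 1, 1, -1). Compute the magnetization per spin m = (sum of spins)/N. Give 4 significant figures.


Step 1: Count up spins (+1): 3, down spins (-1): 3
Step 2: Total magnetization M = 3 - 3 = 0
Step 3: m = M/N = 0/6 = 0

0


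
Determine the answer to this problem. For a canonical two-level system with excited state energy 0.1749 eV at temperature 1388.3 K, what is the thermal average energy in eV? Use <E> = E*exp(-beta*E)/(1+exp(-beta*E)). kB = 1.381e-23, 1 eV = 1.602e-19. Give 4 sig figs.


Step 1: beta*E = 0.1749*1.602e-19/(1.381e-23*1388.3) = 1.461
Step 2: exp(-beta*E) = 0.2319
Step 3: <E> = 0.1749*0.2319/(1+0.2319) = 0.03292 eV

0.03292


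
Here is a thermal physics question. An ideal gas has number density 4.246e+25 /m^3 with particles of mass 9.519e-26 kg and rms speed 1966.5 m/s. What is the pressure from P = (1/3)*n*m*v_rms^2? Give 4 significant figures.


Step 1: v_rms^2 = 1966.5^2 = 3.867e+06
Step 2: n*m = 4.246e+25*9.519e-26 = 4.042
Step 3: P = (1/3)*4.042*3.867e+06 = 5.21e+06 Pa

5.21e+06


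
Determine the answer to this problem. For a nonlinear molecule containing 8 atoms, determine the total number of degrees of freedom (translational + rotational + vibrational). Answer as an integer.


Step 1: Translational DOF = 3
Step 2: Rotational DOF (nonlinear) = 3
Step 3: Vibrational DOF = 3*8 - 6 = 18
Step 4: Total = 3 + 3 + 18 = 24

24


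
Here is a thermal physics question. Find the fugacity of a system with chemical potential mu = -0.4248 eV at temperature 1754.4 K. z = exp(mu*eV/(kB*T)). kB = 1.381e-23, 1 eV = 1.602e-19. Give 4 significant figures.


Step 1: Convert mu to Joules: -0.4248*1.602e-19 = -6.805e-20 J
Step 2: kB*T = 1.381e-23*1754.4 = 2.423e-20 J
Step 3: mu/(kB*T) = -2.809
Step 4: z = exp(-2.809) = 0.06028

0.06028


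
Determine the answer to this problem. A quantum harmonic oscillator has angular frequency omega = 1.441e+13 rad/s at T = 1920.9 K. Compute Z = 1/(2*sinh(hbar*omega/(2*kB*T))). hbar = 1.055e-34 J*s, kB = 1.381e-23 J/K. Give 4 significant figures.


Step 1: Compute x = hbar*omega/(kB*T) = 1.055e-34*1.441e+13/(1.381e-23*1920.9) = 0.05731
Step 2: x/2 = 0.02865
Step 3: sinh(x/2) = 0.02866
Step 4: Z = 1/(2*0.02866) = 17.45

17.45


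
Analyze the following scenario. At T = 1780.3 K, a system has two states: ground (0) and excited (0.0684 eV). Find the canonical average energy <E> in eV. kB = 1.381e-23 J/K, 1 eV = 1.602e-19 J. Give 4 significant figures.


Step 1: beta*E = 0.0684*1.602e-19/(1.381e-23*1780.3) = 0.4457
Step 2: exp(-beta*E) = 0.6404
Step 3: <E> = 0.0684*0.6404/(1+0.6404) = 0.0267 eV

0.0267


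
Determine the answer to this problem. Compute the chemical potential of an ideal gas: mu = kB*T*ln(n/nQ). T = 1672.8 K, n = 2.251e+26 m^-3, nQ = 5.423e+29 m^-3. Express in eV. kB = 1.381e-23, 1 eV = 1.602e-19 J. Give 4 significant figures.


Step 1: n/nQ = 2.251e+26/5.423e+29 = 0.0004151
Step 2: ln(n/nQ) = -7.787
Step 3: mu = kB*T*ln(n/nQ) = 2.31e-20*-7.787 = -1.799e-19 J
Step 4: Convert to eV: -1.799e-19/1.602e-19 = -1.123 eV

-1.123


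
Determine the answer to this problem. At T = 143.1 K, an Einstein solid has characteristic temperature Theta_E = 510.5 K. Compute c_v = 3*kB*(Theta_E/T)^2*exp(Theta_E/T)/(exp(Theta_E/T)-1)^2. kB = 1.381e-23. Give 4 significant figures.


Step 1: x = Theta_E/T = 510.5/143.1 = 3.567
Step 2: x^2 = 12.73
Step 3: exp(x) = 35.43
Step 4: c_v = 3*1.381e-23*12.73*35.43/(35.43-1)^2 = 1.576e-23

1.576e-23


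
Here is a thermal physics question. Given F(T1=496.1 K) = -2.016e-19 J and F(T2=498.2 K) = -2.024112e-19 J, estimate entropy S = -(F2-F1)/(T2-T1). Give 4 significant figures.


Step 1: dF = F2 - F1 = -2.024112e-19 - (-2.016e-19) = -8.112e-22 J
Step 2: dT = T2 - T1 = 498.2 - 496.1 = 2.1 K
Step 3: S = -dF/dT = -(-8.112e-22)/2.1 = 3.863e-22 J/K

3.863e-22


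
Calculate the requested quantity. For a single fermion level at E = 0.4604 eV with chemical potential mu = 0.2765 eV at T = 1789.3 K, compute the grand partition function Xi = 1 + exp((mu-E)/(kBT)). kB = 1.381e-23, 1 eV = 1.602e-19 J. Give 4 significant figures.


Step 1: (mu - E) = 0.2765 - 0.4604 = -0.1839 eV
Step 2: x = (mu-E)*eV/(kB*T) = -0.1839*1.602e-19/(1.381e-23*1789.3) = -1.192
Step 3: exp(x) = 0.3035
Step 4: Xi = 1 + 0.3035 = 1.304

1.304


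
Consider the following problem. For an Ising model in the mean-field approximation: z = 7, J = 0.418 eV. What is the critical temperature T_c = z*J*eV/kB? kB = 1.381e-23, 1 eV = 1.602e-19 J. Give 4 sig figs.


Step 1: z*J = 7*0.418 = 2.926 eV
Step 2: Convert to Joules: 2.926*1.602e-19 = 4.687e-19 J
Step 3: T_c = 4.687e-19 / 1.381e-23 = 3.394e+04 K

3.394e+04


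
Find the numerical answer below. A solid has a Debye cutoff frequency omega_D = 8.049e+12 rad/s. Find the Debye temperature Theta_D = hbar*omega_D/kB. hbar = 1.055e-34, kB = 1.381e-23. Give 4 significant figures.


Step 1: hbar*omega_D = 1.055e-34 * 8.049e+12 = 8.492e-22 J
Step 2: Theta_D = 8.492e-22 / 1.381e-23
Step 3: Theta_D = 61.49 K

61.49


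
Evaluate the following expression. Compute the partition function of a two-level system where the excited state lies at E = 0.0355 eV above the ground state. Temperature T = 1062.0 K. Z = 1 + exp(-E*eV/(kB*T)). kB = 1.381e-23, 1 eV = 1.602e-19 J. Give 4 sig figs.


Step 1: Compute beta*E = E*eV/(kB*T) = 0.0355*1.602e-19/(1.381e-23*1062.0) = 0.3878
Step 2: exp(-beta*E) = exp(-0.3878) = 0.6786
Step 3: Z = 1 + 0.6786 = 1.679

1.679


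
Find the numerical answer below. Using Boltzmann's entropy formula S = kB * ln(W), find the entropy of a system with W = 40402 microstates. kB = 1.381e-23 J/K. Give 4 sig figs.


Step 1: ln(W) = ln(40402) = 10.61
Step 2: S = kB * ln(W) = 1.381e-23 * 10.61
Step 3: S = 1.465e-22 J/K

1.465e-22


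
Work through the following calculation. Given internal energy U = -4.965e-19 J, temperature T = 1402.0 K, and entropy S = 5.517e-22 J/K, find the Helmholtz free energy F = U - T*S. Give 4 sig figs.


Step 1: T*S = 1402.0 * 5.517e-22 = 7.735e-19 J
Step 2: F = U - T*S = -4.965e-19 - 7.735e-19
Step 3: F = -1.27e-18 J

-1.27e-18


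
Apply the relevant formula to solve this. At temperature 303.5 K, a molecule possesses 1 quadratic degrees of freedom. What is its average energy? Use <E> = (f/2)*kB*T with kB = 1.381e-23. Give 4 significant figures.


Step 1: f/2 = 1/2 = 0.5
Step 2: kB*T = 1.381e-23 * 303.5 = 4.191e-21
Step 3: <E> = 0.5 * 4.191e-21 = 2.096e-21 J

2.096e-21


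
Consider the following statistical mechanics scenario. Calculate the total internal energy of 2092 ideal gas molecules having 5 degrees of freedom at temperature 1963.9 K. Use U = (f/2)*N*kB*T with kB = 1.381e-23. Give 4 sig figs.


Step 1: f/2 = 5/2 = 2.5
Step 2: N*kB*T = 2092*1.381e-23*1963.9 = 5.674e-17
Step 3: U = 2.5 * 5.674e-17 = 1.418e-16 J

1.418e-16


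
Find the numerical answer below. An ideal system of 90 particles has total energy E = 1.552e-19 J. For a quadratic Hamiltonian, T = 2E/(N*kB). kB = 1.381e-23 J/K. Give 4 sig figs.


Step 1: Numerator = 2*E = 2*1.552e-19 = 3.104e-19 J
Step 2: Denominator = N*kB = 90*1.381e-23 = 1.243e-21
Step 3: T = 3.104e-19 / 1.243e-21 = 249.7 K

249.7


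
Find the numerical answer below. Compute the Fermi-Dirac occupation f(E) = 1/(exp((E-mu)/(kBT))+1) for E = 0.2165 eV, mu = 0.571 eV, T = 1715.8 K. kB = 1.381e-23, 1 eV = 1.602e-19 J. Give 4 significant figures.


Step 1: (E - mu) = 0.2165 - 0.571 = -0.3545 eV
Step 2: Convert: (E-mu)*eV = -5.679e-20 J
Step 3: x = (E-mu)*eV/(kB*T) = -2.397
Step 4: f = 1/(exp(-2.397)+1) = 0.9166

0.9166


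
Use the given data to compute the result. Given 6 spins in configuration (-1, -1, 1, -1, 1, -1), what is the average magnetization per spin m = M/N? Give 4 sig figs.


Step 1: Count up spins (+1): 2, down spins (-1): 4
Step 2: Total magnetization M = 2 - 4 = -2
Step 3: m = M/N = -2/6 = -0.3333

-0.3333


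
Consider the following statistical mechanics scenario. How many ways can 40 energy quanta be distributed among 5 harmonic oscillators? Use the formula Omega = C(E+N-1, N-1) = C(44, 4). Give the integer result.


Step 1: Use binomial coefficient C(44, 4)
Step 2: Numerator = 44! / 40!
Step 3: Denominator = 4!
Step 4: Omega = 135751

135751


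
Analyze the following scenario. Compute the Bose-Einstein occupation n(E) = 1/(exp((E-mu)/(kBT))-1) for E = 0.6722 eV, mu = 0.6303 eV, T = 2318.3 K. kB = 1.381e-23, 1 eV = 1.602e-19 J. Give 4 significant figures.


Step 1: (E - mu) = 0.0419 eV
Step 2: x = (E-mu)*eV/(kB*T) = 0.0419*1.602e-19/(1.381e-23*2318.3) = 0.2097
Step 3: exp(x) = 1.233
Step 4: n = 1/(exp(x)-1) = 4.287

4.287


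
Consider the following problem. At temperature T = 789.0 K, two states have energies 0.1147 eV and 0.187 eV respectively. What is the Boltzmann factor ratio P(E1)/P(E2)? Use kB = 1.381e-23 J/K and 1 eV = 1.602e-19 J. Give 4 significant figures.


Step 1: Compute energy difference dE = E1 - E2 = 0.1147 - 0.187 = -0.0723 eV
Step 2: Convert to Joules: dE_J = -0.0723 * 1.602e-19 = -1.158e-20 J
Step 3: Compute exponent = -dE_J / (kB * T) = -(-1.158e-20) / (1.381e-23 * 789.0) = 1.063
Step 4: P(E1)/P(E2) = exp(1.063) = 2.895

2.895


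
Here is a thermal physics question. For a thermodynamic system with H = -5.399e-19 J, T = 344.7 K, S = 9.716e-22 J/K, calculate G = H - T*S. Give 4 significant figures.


Step 1: T*S = 344.7 * 9.716e-22 = 3.349e-19 J
Step 2: G = H - T*S = -5.399e-19 - 3.349e-19
Step 3: G = -8.748e-19 J

-8.748e-19


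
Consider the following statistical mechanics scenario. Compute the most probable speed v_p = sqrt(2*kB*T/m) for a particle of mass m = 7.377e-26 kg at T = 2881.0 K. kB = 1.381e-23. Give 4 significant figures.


Step 1: Numerator = 2*kB*T = 2*1.381e-23*2881.0 = 7.957e-20
Step 2: Ratio = 7.957e-20 / 7.377e-26 = 1.079e+06
Step 3: v_p = sqrt(1.079e+06) = 1039 m/s

1039


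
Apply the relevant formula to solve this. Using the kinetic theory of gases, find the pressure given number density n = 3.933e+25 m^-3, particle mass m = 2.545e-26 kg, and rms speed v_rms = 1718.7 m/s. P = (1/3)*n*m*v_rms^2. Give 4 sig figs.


Step 1: v_rms^2 = 1718.7^2 = 2.954e+06
Step 2: n*m = 3.933e+25*2.545e-26 = 1.001
Step 3: P = (1/3)*1.001*2.954e+06 = 9.856e+05 Pa

9.856e+05


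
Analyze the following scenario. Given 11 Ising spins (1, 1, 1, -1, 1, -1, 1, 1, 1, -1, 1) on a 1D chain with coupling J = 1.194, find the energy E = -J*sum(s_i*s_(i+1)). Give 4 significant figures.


Step 1: Nearest-neighbor products: 1, 1, -1, -1, -1, -1, 1, 1, -1, -1
Step 2: Sum of products = -2
Step 3: E = -1.194 * -2 = 2.388

2.388


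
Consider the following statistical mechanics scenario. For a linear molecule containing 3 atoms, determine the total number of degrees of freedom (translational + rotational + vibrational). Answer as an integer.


Step 1: Translational DOF = 3
Step 2: Rotational DOF (linear) = 2
Step 3: Vibrational DOF = 3*3 - 5 = 4
Step 4: Total = 3 + 2 + 4 = 9

9


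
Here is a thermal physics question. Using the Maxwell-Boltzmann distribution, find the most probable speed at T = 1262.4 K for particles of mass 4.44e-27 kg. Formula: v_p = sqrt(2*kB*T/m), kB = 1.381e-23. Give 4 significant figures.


Step 1: Numerator = 2*kB*T = 2*1.381e-23*1262.4 = 3.487e-20
Step 2: Ratio = 3.487e-20 / 4.44e-27 = 7.853e+06
Step 3: v_p = sqrt(7.853e+06) = 2802 m/s

2802


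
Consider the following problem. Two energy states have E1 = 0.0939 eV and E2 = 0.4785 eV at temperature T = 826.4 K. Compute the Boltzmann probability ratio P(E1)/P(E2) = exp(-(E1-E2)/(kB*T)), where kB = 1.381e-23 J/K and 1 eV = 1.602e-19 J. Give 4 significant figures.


Step 1: Compute energy difference dE = E1 - E2 = 0.0939 - 0.4785 = -0.3846 eV
Step 2: Convert to Joules: dE_J = -0.3846 * 1.602e-19 = -6.161e-20 J
Step 3: Compute exponent = -dE_J / (kB * T) = -(-6.161e-20) / (1.381e-23 * 826.4) = 5.399
Step 4: P(E1)/P(E2) = exp(5.399) = 221.1

221.1


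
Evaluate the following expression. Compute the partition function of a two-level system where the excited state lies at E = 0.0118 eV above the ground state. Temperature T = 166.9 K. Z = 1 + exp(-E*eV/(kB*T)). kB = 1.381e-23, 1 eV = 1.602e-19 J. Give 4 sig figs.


Step 1: Compute beta*E = E*eV/(kB*T) = 0.0118*1.602e-19/(1.381e-23*166.9) = 0.8202
Step 2: exp(-beta*E) = exp(-0.8202) = 0.4404
Step 3: Z = 1 + 0.4404 = 1.44

1.44


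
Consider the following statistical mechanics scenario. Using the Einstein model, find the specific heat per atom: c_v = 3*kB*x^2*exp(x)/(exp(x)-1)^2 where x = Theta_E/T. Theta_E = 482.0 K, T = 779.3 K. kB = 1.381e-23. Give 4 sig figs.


Step 1: x = Theta_E/T = 482.0/779.3 = 0.6185
Step 2: x^2 = 0.3825
Step 3: exp(x) = 1.856
Step 4: c_v = 3*1.381e-23*0.3825*1.856/(1.856-1)^2 = 4.013e-23

4.013e-23


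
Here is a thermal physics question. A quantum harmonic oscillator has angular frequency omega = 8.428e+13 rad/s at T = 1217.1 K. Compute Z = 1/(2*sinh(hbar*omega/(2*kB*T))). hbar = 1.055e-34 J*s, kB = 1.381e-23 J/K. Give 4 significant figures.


Step 1: Compute x = hbar*omega/(kB*T) = 1.055e-34*8.428e+13/(1.381e-23*1217.1) = 0.529
Step 2: x/2 = 0.2645
Step 3: sinh(x/2) = 0.2676
Step 4: Z = 1/(2*0.2676) = 1.868

1.868


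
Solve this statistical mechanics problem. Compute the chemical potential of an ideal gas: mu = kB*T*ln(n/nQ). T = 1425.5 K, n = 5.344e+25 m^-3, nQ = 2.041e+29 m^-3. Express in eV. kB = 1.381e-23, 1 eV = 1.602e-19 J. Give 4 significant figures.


Step 1: n/nQ = 5.344e+25/2.041e+29 = 0.0002618
Step 2: ln(n/nQ) = -8.248
Step 3: mu = kB*T*ln(n/nQ) = 1.969e-20*-8.248 = -1.624e-19 J
Step 4: Convert to eV: -1.624e-19/1.602e-19 = -1.014 eV

-1.014


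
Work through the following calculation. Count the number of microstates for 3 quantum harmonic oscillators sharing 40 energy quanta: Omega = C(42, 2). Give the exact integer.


Step 1: Use binomial coefficient C(42, 2)
Step 2: Numerator = 42! / 40!
Step 3: Denominator = 2!
Step 4: Omega = 861

861


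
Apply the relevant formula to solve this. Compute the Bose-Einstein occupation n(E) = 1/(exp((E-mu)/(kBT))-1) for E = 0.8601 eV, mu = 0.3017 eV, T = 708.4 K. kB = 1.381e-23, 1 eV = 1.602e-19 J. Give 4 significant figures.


Step 1: (E - mu) = 0.5584 eV
Step 2: x = (E-mu)*eV/(kB*T) = 0.5584*1.602e-19/(1.381e-23*708.4) = 9.144
Step 3: exp(x) = 9358
Step 4: n = 1/(exp(x)-1) = 0.0001069

0.0001069


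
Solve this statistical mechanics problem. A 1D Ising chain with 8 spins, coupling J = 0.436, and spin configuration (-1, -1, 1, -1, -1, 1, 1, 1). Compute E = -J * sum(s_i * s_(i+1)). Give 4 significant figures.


Step 1: Nearest-neighbor products: 1, -1, -1, 1, -1, 1, 1
Step 2: Sum of products = 1
Step 3: E = -0.436 * 1 = -0.436

-0.436


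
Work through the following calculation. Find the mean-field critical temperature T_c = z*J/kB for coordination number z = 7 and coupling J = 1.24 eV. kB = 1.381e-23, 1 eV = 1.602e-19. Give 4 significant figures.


Step 1: z*J = 7*1.24 = 8.68 eV
Step 2: Convert to Joules: 8.68*1.602e-19 = 1.391e-18 J
Step 3: T_c = 1.391e-18 / 1.381e-23 = 1.007e+05 K

1.007e+05


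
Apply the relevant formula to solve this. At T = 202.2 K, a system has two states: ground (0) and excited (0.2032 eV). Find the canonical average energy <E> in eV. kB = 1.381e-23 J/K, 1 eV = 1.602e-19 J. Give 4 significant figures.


Step 1: beta*E = 0.2032*1.602e-19/(1.381e-23*202.2) = 11.66
Step 2: exp(-beta*E) = 8.653e-06
Step 3: <E> = 0.2032*8.653e-06/(1+8.653e-06) = 1.758e-06 eV

1.758e-06


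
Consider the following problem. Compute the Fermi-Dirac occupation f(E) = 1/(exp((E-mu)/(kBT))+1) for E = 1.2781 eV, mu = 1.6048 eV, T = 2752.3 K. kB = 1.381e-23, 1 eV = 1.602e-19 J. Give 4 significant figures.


Step 1: (E - mu) = 1.2781 - 1.6048 = -0.3267 eV
Step 2: Convert: (E-mu)*eV = -5.234e-20 J
Step 3: x = (E-mu)*eV/(kB*T) = -1.377
Step 4: f = 1/(exp(-1.377)+1) = 0.7985

0.7985
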